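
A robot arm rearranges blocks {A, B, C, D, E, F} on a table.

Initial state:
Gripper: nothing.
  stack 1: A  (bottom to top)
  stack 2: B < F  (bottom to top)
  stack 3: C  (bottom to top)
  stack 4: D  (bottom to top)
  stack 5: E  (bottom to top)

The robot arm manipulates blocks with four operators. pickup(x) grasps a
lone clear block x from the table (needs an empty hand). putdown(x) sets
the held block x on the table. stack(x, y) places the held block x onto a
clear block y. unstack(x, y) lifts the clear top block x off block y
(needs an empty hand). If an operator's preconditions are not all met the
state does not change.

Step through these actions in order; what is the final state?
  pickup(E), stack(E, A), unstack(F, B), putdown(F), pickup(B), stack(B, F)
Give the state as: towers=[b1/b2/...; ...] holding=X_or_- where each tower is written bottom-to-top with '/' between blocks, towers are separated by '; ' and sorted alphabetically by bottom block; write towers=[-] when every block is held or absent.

step 1 (pickup(E)): towers=[A; B/F; C; D] holding=E
step 2 (stack(E, A)): towers=[A/E; B/F; C; D] holding=-
step 3 (unstack(F, B)): towers=[A/E; B; C; D] holding=F
step 4 (putdown(F)): towers=[A/E; B; C; D; F] holding=-
step 5 (pickup(B)): towers=[A/E; C; D; F] holding=B
step 6 (stack(B, F)): towers=[A/E; C; D; F/B] holding=-

towers=[A/E; C; D; F/B] holding=-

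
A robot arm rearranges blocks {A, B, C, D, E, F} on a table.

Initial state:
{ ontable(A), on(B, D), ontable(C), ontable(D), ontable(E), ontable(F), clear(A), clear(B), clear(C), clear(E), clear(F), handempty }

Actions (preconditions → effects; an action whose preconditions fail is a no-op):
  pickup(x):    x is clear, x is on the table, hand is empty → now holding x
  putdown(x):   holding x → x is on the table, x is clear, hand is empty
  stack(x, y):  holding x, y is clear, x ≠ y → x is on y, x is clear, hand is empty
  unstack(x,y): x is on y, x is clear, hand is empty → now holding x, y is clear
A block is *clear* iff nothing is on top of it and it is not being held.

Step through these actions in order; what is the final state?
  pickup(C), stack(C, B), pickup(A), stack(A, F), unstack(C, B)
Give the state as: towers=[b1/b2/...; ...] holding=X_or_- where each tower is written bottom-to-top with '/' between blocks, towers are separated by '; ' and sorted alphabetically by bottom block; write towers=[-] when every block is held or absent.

step 1 (pickup(C)): towers=[A; D/B; E; F] holding=C
step 2 (stack(C, B)): towers=[A; D/B/C; E; F] holding=-
step 3 (pickup(A)): towers=[D/B/C; E; F] holding=A
step 4 (stack(A, F)): towers=[D/B/C; E; F/A] holding=-
step 5 (unstack(C, B)): towers=[D/B; E; F/A] holding=C

towers=[D/B; E; F/A] holding=C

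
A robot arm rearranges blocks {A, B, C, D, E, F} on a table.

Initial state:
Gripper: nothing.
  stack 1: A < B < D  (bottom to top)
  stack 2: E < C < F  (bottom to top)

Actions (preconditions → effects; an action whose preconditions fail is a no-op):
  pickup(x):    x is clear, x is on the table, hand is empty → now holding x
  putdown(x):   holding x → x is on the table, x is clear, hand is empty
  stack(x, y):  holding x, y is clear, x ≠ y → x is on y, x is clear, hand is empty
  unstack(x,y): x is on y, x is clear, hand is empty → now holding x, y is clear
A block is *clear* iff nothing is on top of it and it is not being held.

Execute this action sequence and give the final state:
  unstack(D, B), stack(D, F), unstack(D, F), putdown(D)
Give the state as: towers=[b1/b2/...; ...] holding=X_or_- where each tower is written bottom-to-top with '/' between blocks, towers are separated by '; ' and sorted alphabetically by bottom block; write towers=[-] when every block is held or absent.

towers=[A/B; D; E/C/F] holding=-

step 1 (unstack(D, B)): towers=[A/B; E/C/F] holding=D
step 2 (stack(D, F)): towers=[A/B; E/C/F/D] holding=-
step 3 (unstack(D, F)): towers=[A/B; E/C/F] holding=D
step 4 (putdown(D)): towers=[A/B; D; E/C/F] holding=-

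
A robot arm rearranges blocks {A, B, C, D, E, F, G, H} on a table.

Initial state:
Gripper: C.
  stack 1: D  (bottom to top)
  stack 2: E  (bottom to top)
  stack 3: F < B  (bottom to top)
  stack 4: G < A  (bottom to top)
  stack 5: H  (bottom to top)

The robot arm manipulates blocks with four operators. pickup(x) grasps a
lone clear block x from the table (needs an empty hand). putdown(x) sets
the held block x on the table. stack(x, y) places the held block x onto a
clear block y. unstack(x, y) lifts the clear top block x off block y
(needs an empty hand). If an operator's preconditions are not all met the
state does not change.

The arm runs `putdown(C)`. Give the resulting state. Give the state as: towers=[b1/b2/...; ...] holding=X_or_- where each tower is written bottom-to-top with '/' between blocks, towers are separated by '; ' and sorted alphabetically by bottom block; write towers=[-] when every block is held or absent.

towers=[C; D; E; F/B; G/A; H] holding=-

before: towers=[D; E; F/B; G/A; H] holding=C
pre[putdown(C)]: holding(C) ok
all met → apply putdown(C)
after:  towers=[C; D; E; F/B; G/A; H] holding=-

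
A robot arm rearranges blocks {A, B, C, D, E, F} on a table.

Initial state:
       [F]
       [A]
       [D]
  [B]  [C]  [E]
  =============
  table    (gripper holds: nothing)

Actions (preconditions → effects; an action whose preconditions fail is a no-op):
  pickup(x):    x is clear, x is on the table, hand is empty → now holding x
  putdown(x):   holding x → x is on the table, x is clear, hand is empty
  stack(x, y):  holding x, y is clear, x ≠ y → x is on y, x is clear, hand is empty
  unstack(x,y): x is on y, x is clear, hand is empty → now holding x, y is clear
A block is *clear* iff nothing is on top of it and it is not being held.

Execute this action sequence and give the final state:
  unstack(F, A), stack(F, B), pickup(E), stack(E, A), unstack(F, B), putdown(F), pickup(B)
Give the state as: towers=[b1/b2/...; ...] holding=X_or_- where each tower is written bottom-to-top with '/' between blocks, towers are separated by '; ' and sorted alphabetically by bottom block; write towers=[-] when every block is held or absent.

step 1 (unstack(F, A)): towers=[B; C/D/A; E] holding=F
step 2 (stack(F, B)): towers=[B/F; C/D/A; E] holding=-
step 3 (pickup(E)): towers=[B/F; C/D/A] holding=E
step 4 (stack(E, A)): towers=[B/F; C/D/A/E] holding=-
step 5 (unstack(F, B)): towers=[B; C/D/A/E] holding=F
step 6 (putdown(F)): towers=[B; C/D/A/E; F] holding=-
step 7 (pickup(B)): towers=[C/D/A/E; F] holding=B

towers=[C/D/A/E; F] holding=B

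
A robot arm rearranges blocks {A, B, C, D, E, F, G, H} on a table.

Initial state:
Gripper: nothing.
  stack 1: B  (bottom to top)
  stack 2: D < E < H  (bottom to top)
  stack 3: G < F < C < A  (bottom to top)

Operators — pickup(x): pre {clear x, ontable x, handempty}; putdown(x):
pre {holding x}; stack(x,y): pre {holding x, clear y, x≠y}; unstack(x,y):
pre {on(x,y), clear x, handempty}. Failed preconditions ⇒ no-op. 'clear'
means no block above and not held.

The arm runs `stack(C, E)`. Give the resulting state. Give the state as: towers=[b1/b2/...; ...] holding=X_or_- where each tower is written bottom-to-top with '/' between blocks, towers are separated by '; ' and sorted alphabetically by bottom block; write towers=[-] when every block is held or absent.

towers=[B; D/E/H; G/F/C/A] holding=-

before: towers=[B; D/E/H; G/F/C/A] holding=-
pre[stack(C, E)]: holding(C) fail, clear(E) fail, C≠E ok
holding(C), clear(E) unmet → stack(C, E) is a no-op
after:  towers=[B; D/E/H; G/F/C/A] holding=-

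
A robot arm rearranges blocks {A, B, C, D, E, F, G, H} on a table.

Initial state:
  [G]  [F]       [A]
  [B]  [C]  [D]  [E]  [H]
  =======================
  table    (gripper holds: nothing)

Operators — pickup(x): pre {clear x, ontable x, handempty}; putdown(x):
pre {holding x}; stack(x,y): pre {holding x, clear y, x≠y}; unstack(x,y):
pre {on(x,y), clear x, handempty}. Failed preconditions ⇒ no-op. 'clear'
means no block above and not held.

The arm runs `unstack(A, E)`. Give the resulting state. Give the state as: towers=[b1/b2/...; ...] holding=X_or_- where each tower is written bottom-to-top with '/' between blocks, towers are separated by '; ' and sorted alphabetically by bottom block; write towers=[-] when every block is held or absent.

before: towers=[B/G; C/F; D; E/A; H] holding=-
pre[unstack(A, E)]: on(A,E) ok, clear(A) ok, handempty ok
all met → apply unstack(A, E)
after:  towers=[B/G; C/F; D; E; H] holding=A

towers=[B/G; C/F; D; E; H] holding=A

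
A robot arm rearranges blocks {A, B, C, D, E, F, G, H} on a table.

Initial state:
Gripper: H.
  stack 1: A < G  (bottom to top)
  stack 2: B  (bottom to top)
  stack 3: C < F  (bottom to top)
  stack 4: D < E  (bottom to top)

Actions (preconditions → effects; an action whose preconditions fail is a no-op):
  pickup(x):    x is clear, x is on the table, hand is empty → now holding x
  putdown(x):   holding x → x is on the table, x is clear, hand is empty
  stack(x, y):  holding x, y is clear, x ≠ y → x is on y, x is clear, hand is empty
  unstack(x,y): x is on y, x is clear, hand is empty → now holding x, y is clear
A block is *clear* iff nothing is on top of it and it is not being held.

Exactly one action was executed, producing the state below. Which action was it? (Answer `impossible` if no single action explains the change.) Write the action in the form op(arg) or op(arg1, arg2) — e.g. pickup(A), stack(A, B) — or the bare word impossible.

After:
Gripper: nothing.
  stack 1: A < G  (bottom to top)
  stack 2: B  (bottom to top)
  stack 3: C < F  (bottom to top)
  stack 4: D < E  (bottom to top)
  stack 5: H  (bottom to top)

putdown(H)

target: towers=[A/G; B; C/F; D/E; H] holding=-
        putdown(H) → towers=[A/G; B; C/F; D/E; H] holding=-  ← match
       stack(H, G) → towers=[A/G/H; B; C/F; D/E] holding=-
       stack(H, E) → towers=[A/G; B; C/F; D/E/H] holding=-
       stack(H, B) → towers=[A/G; B/H; C/F; D/E] holding=-
       stack(H, F) → towers=[A/G; B; C/F/H; D/E] holding=-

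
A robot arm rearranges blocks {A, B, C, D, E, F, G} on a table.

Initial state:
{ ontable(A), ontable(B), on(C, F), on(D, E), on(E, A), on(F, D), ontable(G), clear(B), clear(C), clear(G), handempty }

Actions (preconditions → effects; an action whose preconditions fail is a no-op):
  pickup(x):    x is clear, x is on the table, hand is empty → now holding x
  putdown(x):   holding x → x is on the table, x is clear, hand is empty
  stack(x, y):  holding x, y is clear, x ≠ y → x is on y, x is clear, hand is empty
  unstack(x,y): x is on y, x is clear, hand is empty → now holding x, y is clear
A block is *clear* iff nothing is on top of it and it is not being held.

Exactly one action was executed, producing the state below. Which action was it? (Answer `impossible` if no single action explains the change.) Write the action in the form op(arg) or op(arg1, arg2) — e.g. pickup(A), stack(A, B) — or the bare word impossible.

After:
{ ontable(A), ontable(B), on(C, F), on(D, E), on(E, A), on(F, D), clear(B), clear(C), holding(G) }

target: towers=[A/E/D/F/C; B] holding=G
         pickup(B) → towers=[A/E/D/F/C; G] holding=B
         pickup(G) → towers=[A/E/D/F/C; B] holding=G  ← match
     unstack(C, F) → towers=[A/E/D/F; B; G] holding=C

pickup(G)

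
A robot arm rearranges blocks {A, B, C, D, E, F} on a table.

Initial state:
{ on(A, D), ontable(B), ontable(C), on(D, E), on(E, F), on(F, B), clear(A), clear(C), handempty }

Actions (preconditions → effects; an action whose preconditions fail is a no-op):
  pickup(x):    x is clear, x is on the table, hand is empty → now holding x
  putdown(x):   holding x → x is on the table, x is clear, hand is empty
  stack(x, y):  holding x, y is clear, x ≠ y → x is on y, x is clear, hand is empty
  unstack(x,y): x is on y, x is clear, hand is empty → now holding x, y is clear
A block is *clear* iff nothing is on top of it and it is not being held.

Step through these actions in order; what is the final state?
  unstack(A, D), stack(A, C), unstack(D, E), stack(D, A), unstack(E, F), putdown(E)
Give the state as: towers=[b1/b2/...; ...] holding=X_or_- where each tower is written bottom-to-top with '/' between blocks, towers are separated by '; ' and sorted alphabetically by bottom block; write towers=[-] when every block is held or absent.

towers=[B/F; C/A/D; E] holding=-

step 1 (unstack(A, D)): towers=[B/F/E/D; C] holding=A
step 2 (stack(A, C)): towers=[B/F/E/D; C/A] holding=-
step 3 (unstack(D, E)): towers=[B/F/E; C/A] holding=D
step 4 (stack(D, A)): towers=[B/F/E; C/A/D] holding=-
step 5 (unstack(E, F)): towers=[B/F; C/A/D] holding=E
step 6 (putdown(E)): towers=[B/F; C/A/D; E] holding=-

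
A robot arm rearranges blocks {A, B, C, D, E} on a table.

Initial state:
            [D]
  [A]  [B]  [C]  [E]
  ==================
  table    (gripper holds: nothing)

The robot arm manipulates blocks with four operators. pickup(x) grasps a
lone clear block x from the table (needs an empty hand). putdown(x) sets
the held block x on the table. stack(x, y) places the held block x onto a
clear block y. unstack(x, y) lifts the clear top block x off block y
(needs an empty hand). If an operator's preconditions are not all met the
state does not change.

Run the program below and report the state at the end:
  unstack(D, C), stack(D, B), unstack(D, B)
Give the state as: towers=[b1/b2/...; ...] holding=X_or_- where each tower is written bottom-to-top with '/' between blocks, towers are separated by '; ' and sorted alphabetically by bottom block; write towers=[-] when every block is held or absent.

towers=[A; B; C; E] holding=D

step 1 (unstack(D, C)): towers=[A; B; C; E] holding=D
step 2 (stack(D, B)): towers=[A; B/D; C; E] holding=-
step 3 (unstack(D, B)): towers=[A; B; C; E] holding=D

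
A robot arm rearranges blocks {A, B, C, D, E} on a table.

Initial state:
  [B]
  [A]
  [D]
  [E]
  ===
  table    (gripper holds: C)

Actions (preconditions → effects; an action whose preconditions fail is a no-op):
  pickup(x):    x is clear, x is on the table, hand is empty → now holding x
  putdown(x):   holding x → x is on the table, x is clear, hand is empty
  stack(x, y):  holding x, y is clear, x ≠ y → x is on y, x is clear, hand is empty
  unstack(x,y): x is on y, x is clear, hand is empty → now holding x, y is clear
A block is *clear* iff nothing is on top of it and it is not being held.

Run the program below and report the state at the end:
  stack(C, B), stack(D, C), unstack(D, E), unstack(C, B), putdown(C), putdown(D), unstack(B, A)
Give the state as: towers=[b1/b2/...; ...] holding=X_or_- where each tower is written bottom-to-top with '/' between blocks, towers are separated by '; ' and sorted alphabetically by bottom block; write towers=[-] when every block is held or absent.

step 1 (stack(C, B)): towers=[E/D/A/B/C] holding=-
step 2 (stack(D, C)) [no-op]: towers=[E/D/A/B/C] holding=-
step 3 (unstack(D, E)) [no-op]: towers=[E/D/A/B/C] holding=-
step 4 (unstack(C, B)): towers=[E/D/A/B] holding=C
step 5 (putdown(C)): towers=[C; E/D/A/B] holding=-
step 6 (putdown(D)) [no-op]: towers=[C; E/D/A/B] holding=-
step 7 (unstack(B, A)): towers=[C; E/D/A] holding=B

towers=[C; E/D/A] holding=B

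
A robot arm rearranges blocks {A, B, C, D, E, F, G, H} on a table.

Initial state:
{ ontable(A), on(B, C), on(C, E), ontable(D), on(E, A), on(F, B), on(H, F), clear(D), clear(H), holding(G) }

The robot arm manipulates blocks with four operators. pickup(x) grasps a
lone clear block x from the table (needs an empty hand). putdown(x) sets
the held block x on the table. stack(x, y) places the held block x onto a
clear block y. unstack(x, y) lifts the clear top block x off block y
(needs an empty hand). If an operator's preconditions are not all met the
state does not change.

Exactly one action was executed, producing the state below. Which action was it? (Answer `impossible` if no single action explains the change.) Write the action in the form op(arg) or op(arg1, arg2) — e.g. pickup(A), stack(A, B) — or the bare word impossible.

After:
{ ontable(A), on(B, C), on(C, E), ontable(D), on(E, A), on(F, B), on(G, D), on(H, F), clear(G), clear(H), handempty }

target: towers=[A/E/C/B/F/H; D/G] holding=-
        putdown(G) → towers=[A/E/C/B/F/H; D; G] holding=-
       stack(G, H) → towers=[A/E/C/B/F/H/G; D] holding=-
       stack(G, D) → towers=[A/E/C/B/F/H; D/G] holding=-  ← match

stack(G, D)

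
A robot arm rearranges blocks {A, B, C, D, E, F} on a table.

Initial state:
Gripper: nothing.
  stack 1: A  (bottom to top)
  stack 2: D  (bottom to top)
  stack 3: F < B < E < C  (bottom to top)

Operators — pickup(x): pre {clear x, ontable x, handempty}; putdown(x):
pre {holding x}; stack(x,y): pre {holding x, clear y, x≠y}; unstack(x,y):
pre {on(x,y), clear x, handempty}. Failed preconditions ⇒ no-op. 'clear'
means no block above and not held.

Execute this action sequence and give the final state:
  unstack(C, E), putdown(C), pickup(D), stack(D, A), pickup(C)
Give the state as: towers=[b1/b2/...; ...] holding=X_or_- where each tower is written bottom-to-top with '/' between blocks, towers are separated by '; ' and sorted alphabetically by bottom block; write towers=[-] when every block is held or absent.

step 1 (unstack(C, E)): towers=[A; D; F/B/E] holding=C
step 2 (putdown(C)): towers=[A; C; D; F/B/E] holding=-
step 3 (pickup(D)): towers=[A; C; F/B/E] holding=D
step 4 (stack(D, A)): towers=[A/D; C; F/B/E] holding=-
step 5 (pickup(C)): towers=[A/D; F/B/E] holding=C

towers=[A/D; F/B/E] holding=C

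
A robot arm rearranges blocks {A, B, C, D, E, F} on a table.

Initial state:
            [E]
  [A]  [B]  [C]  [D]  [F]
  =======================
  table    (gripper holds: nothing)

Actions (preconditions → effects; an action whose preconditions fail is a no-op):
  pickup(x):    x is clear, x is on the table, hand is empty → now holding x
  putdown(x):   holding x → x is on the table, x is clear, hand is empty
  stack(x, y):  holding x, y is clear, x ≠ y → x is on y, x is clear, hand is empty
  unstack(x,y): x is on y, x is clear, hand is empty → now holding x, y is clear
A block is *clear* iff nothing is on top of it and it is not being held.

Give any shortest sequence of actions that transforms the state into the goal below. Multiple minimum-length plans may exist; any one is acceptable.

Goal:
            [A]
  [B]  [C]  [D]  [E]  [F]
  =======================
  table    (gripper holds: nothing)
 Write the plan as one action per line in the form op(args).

pickup(A)
stack(A, D)
unstack(E, C)
putdown(E)

step 1 (pickup(A)): towers=[B; C/E; D; F] holding=A
step 2 (stack(A, D)): towers=[B; C/E; D/A; F] holding=-
step 3 (unstack(E, C)): towers=[B; C; D/A; F] holding=E
step 4 (putdown(E)): towers=[B; C; D/A; E; F] holding=-
goal check: towers=[B; C; D/A; E; F] holding=- — reached (length 4, optimal by BFS)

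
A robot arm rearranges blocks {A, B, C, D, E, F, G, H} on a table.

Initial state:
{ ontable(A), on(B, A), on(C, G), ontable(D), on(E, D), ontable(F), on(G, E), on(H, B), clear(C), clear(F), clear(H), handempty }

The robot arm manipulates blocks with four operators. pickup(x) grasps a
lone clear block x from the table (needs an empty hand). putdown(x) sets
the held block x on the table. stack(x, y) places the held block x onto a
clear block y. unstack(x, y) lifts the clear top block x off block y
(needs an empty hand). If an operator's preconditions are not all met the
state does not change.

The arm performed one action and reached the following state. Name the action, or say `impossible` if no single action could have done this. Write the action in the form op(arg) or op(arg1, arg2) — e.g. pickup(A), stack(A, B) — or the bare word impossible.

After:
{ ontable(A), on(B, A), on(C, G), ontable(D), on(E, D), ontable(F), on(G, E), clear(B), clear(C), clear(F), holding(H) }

target: towers=[A/B; D/E/G/C; F] holding=H
     unstack(H, B) → towers=[A/B; D/E/G/C; F] holding=H  ← match
         pickup(F) → towers=[A/B/H; D/E/G/C] holding=F
     unstack(C, G) → towers=[A/B/H; D/E/G; F] holding=C

unstack(H, B)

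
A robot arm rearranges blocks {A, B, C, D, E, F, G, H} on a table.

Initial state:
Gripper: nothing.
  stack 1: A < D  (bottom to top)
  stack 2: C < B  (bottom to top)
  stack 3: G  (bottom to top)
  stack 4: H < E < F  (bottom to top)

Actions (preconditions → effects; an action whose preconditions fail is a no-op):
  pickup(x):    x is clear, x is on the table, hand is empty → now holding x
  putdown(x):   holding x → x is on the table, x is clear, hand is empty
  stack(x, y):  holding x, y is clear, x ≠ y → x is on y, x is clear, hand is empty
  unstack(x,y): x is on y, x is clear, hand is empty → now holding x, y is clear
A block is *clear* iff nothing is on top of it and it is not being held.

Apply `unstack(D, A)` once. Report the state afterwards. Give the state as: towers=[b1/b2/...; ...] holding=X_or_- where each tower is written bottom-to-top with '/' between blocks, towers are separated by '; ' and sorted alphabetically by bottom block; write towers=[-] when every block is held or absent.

before: towers=[A/D; C/B; G; H/E/F] holding=-
pre[unstack(D, A)]: on(D,A) yes, clear(D) yes, handempty yes
all met → apply unstack(D, A)
after:  towers=[A; C/B; G; H/E/F] holding=D

towers=[A; C/B; G; H/E/F] holding=D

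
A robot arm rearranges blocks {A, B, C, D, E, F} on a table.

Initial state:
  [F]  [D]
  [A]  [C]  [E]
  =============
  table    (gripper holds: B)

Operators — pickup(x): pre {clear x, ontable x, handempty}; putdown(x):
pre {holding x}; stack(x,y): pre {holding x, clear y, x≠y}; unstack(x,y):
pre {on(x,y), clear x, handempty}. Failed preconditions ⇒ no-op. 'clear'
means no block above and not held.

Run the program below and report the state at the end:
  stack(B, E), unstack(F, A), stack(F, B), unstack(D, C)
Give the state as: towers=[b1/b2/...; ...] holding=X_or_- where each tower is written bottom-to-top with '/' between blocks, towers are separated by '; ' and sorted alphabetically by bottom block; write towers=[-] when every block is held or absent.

step 1 (stack(B, E)): towers=[A/F; C/D; E/B] holding=-
step 2 (unstack(F, A)): towers=[A; C/D; E/B] holding=F
step 3 (stack(F, B)): towers=[A; C/D; E/B/F] holding=-
step 4 (unstack(D, C)): towers=[A; C; E/B/F] holding=D

towers=[A; C; E/B/F] holding=D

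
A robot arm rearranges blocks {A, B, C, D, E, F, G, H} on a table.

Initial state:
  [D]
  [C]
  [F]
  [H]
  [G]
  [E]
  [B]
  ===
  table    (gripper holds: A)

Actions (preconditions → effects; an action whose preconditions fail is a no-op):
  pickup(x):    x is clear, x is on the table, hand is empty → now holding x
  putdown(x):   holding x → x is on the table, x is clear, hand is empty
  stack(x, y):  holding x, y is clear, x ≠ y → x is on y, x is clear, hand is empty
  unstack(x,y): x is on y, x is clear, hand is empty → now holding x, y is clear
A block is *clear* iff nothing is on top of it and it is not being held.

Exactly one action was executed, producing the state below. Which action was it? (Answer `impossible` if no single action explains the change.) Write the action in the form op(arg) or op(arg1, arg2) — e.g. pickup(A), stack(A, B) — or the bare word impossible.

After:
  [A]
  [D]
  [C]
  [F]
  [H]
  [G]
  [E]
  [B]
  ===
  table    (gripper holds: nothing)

stack(A, D)

target: towers=[B/E/G/H/F/C/D/A] holding=-
        putdown(A) → towers=[A; B/E/G/H/F/C/D] holding=-
       stack(A, D) → towers=[B/E/G/H/F/C/D/A] holding=-  ← match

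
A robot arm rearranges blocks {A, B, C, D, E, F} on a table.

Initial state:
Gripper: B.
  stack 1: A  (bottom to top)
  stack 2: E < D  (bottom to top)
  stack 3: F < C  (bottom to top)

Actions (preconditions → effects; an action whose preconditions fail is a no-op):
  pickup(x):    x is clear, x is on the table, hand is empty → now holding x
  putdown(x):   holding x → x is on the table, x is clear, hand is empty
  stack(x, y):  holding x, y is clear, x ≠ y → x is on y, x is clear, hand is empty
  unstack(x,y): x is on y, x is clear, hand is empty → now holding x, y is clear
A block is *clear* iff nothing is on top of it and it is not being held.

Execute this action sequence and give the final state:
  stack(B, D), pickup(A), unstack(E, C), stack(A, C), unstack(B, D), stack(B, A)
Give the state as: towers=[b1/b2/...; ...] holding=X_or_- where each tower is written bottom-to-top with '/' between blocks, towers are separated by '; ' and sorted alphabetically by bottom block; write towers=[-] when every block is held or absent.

towers=[E/D; F/C/A/B] holding=-

step 1 (stack(B, D)): towers=[A; E/D/B; F/C] holding=-
step 2 (pickup(A)): towers=[E/D/B; F/C] holding=A
step 3 (unstack(E, C)) [no-op]: towers=[E/D/B; F/C] holding=A
step 4 (stack(A, C)): towers=[E/D/B; F/C/A] holding=-
step 5 (unstack(B, D)): towers=[E/D; F/C/A] holding=B
step 6 (stack(B, A)): towers=[E/D; F/C/A/B] holding=-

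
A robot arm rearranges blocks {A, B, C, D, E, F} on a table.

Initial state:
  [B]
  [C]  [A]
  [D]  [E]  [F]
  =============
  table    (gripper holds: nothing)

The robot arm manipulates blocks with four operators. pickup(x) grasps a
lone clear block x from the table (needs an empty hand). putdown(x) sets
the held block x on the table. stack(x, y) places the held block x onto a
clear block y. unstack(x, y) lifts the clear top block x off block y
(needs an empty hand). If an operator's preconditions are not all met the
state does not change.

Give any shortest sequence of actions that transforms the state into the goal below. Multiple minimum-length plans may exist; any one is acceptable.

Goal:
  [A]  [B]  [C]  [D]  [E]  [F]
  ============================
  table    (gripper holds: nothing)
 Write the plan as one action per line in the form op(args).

step 1 (unstack(B, C)): towers=[D/C; E/A; F] holding=B
step 2 (putdown(B)): towers=[B; D/C; E/A; F] holding=-
step 3 (unstack(A, E)): towers=[B; D/C; E; F] holding=A
step 4 (putdown(A)): towers=[A; B; D/C; E; F] holding=-
step 5 (unstack(C, D)): towers=[A; B; D; E; F] holding=C
step 6 (putdown(C)): towers=[A; B; C; D; E; F] holding=-
goal check: towers=[A; B; C; D; E; F] holding=- — reached (length 6, optimal by BFS)

unstack(B, C)
putdown(B)
unstack(A, E)
putdown(A)
unstack(C, D)
putdown(C)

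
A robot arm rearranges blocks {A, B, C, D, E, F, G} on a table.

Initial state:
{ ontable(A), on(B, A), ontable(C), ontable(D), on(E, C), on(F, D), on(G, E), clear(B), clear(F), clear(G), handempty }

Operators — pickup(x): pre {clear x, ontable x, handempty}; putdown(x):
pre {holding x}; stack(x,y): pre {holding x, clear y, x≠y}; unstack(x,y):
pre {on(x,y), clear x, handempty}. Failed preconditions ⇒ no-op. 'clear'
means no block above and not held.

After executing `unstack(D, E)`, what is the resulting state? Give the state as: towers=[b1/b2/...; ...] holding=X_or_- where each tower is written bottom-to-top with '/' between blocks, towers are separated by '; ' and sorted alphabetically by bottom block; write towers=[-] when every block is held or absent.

before: towers=[A/B; C/E/G; D/F] holding=-
pre[unstack(D, E)]: on(D,E) no, clear(D) no, handempty yes
on(D,E), clear(D) unmet → unstack(D, E) is a no-op
after:  towers=[A/B; C/E/G; D/F] holding=-

towers=[A/B; C/E/G; D/F] holding=-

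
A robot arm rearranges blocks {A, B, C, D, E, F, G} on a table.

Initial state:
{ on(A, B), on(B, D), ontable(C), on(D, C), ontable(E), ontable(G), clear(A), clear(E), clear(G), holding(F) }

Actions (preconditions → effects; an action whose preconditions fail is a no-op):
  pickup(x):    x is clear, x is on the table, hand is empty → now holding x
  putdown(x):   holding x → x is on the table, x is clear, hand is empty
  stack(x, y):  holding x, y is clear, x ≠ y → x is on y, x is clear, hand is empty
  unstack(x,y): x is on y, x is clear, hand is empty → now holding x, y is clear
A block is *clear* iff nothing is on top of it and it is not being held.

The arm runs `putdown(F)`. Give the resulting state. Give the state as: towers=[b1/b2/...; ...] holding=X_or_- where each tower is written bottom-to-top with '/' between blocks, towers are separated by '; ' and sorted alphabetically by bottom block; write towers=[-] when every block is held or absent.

towers=[C/D/B/A; E; F; G] holding=-

before: towers=[C/D/B/A; E; G] holding=F
pre[putdown(F)]: holding(F) yes
all met → apply putdown(F)
after:  towers=[C/D/B/A; E; F; G] holding=-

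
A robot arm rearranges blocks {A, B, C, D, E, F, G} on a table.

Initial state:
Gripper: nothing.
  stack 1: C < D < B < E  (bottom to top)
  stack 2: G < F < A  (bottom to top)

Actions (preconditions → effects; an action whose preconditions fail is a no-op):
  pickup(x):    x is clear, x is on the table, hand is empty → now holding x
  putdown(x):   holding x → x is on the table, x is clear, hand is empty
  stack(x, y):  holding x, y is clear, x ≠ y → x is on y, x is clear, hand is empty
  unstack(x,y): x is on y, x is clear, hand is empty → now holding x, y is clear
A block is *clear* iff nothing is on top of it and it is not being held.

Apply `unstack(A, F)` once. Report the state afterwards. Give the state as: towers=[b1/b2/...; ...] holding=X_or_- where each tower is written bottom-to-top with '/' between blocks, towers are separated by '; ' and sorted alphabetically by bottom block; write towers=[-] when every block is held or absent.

towers=[C/D/B/E; G/F] holding=A

before: towers=[C/D/B/E; G/F/A] holding=-
pre[unstack(A, F)]: on(A,F) ✓, clear(A) ✓, handempty ✓
all met → apply unstack(A, F)
after:  towers=[C/D/B/E; G/F] holding=A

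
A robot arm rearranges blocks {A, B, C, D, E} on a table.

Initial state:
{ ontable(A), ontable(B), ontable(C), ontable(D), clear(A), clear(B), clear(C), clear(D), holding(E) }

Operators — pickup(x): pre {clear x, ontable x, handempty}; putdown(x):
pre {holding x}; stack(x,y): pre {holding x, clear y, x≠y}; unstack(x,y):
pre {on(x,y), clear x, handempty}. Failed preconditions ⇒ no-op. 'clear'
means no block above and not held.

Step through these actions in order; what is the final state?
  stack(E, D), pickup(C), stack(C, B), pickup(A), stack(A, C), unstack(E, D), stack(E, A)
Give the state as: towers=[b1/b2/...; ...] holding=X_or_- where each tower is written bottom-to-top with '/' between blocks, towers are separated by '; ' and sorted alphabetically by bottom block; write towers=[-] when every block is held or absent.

towers=[B/C/A/E; D] holding=-

step 1 (stack(E, D)): towers=[A; B; C; D/E] holding=-
step 2 (pickup(C)): towers=[A; B; D/E] holding=C
step 3 (stack(C, B)): towers=[A; B/C; D/E] holding=-
step 4 (pickup(A)): towers=[B/C; D/E] holding=A
step 5 (stack(A, C)): towers=[B/C/A; D/E] holding=-
step 6 (unstack(E, D)): towers=[B/C/A; D] holding=E
step 7 (stack(E, A)): towers=[B/C/A/E; D] holding=-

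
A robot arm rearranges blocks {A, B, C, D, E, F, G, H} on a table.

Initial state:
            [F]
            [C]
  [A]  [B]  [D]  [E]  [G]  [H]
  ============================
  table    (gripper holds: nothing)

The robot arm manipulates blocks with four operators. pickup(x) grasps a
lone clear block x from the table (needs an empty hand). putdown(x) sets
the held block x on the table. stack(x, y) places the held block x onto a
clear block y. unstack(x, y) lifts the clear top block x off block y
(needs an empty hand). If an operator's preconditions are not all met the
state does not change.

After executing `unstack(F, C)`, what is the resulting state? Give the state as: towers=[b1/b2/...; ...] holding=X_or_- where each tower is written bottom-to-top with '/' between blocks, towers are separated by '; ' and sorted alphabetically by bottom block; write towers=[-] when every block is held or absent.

towers=[A; B; D/C; E; G; H] holding=F

before: towers=[A; B; D/C/F; E; G; H] holding=-
pre[unstack(F, C)]: on(F,C) ok, clear(F) ok, handempty ok
all met → apply unstack(F, C)
after:  towers=[A; B; D/C; E; G; H] holding=F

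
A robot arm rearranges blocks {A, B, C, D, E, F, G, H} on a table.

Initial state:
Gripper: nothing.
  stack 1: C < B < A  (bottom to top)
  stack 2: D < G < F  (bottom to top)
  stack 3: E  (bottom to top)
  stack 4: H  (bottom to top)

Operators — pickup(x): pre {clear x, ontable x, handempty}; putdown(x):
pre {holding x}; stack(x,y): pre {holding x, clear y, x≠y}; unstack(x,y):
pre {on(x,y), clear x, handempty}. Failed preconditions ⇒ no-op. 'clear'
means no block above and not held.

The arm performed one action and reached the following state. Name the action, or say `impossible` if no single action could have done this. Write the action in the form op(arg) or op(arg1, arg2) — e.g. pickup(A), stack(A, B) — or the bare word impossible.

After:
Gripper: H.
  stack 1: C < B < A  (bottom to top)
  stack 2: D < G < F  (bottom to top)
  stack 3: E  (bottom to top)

pickup(H)

target: towers=[C/B/A; D/G/F; E] holding=H
     unstack(A, B) → towers=[C/B; D/G/F; E; H] holding=A
         pickup(E) → towers=[C/B/A; D/G/F; H] holding=E
         pickup(H) → towers=[C/B/A; D/G/F; E] holding=H  ← match
     unstack(F, G) → towers=[C/B/A; D/G; E; H] holding=F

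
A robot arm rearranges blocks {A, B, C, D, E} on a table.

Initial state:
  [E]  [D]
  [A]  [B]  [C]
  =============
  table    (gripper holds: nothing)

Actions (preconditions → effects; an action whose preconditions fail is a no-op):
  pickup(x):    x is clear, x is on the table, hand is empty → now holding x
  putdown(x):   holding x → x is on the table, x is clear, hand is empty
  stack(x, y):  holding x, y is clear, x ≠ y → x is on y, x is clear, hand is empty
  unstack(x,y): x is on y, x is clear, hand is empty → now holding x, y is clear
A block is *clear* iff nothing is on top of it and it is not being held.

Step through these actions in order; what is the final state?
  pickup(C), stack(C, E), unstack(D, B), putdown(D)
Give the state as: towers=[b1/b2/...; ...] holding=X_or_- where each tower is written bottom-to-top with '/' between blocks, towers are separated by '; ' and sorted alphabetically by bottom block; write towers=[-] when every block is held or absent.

step 1 (pickup(C)): towers=[A/E; B/D] holding=C
step 2 (stack(C, E)): towers=[A/E/C; B/D] holding=-
step 3 (unstack(D, B)): towers=[A/E/C; B] holding=D
step 4 (putdown(D)): towers=[A/E/C; B; D] holding=-

towers=[A/E/C; B; D] holding=-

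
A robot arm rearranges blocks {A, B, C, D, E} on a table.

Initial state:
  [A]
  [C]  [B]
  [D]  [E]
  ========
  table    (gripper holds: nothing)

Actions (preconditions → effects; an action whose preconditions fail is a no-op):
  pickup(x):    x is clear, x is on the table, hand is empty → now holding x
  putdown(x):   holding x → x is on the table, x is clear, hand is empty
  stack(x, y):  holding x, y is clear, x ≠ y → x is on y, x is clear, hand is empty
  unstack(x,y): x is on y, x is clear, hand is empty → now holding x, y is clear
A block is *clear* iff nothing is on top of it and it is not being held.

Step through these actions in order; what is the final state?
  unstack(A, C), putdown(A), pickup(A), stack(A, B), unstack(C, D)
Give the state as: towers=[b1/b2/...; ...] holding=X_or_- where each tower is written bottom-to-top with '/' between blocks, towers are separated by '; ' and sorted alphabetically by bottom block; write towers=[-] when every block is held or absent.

step 1 (unstack(A, C)): towers=[D/C; E/B] holding=A
step 2 (putdown(A)): towers=[A; D/C; E/B] holding=-
step 3 (pickup(A)): towers=[D/C; E/B] holding=A
step 4 (stack(A, B)): towers=[D/C; E/B/A] holding=-
step 5 (unstack(C, D)): towers=[D; E/B/A] holding=C

towers=[D; E/B/A] holding=C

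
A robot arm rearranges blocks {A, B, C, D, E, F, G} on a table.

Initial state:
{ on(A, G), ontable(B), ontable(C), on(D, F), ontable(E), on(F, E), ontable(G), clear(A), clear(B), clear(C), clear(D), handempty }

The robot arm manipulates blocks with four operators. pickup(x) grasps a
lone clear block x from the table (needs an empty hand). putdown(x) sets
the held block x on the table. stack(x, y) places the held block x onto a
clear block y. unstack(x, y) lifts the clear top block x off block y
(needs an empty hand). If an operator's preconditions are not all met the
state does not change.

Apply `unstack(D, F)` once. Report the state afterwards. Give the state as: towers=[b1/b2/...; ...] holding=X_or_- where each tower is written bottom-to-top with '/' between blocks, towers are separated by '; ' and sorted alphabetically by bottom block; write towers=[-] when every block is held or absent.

towers=[B; C; E/F; G/A] holding=D

before: towers=[B; C; E/F/D; G/A] holding=-
pre[unstack(D, F)]: on(D,F) yes, clear(D) yes, handempty yes
all met → apply unstack(D, F)
after:  towers=[B; C; E/F; G/A] holding=D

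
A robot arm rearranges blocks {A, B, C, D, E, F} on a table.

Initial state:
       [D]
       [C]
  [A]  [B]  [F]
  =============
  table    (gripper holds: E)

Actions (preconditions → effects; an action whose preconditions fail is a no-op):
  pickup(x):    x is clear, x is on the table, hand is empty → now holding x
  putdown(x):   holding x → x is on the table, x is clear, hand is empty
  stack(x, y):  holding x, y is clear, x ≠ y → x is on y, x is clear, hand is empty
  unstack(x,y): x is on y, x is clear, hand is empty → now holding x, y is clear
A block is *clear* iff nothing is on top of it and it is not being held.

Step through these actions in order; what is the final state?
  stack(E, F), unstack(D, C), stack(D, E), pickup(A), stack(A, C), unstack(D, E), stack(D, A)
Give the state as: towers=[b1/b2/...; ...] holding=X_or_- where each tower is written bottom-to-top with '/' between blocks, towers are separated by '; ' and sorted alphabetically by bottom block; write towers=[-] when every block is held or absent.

step 1 (stack(E, F)): towers=[A; B/C/D; F/E] holding=-
step 2 (unstack(D, C)): towers=[A; B/C; F/E] holding=D
step 3 (stack(D, E)): towers=[A; B/C; F/E/D] holding=-
step 4 (pickup(A)): towers=[B/C; F/E/D] holding=A
step 5 (stack(A, C)): towers=[B/C/A; F/E/D] holding=-
step 6 (unstack(D, E)): towers=[B/C/A; F/E] holding=D
step 7 (stack(D, A)): towers=[B/C/A/D; F/E] holding=-

towers=[B/C/A/D; F/E] holding=-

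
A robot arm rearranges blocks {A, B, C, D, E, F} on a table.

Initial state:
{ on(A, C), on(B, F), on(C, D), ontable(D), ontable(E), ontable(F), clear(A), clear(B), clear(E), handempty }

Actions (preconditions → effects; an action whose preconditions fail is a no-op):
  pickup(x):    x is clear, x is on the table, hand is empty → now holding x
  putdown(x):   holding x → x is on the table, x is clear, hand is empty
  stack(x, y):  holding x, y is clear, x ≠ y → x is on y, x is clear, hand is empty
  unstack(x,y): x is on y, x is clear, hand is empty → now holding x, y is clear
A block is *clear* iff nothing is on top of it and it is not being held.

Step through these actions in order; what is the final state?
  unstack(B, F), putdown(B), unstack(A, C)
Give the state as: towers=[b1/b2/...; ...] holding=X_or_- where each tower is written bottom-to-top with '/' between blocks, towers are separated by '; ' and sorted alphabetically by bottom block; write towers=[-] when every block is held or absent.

step 1 (unstack(B, F)): towers=[D/C/A; E; F] holding=B
step 2 (putdown(B)): towers=[B; D/C/A; E; F] holding=-
step 3 (unstack(A, C)): towers=[B; D/C; E; F] holding=A

towers=[B; D/C; E; F] holding=A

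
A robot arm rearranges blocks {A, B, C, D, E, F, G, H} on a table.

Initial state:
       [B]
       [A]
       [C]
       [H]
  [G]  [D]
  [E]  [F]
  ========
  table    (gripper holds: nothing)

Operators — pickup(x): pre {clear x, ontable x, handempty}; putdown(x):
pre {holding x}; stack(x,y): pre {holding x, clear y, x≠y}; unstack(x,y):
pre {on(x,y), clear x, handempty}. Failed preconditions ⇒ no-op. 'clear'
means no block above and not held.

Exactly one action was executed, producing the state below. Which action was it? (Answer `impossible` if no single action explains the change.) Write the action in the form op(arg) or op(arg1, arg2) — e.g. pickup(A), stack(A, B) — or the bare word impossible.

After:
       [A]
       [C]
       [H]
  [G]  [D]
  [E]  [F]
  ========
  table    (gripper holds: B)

unstack(B, A)

target: towers=[E/G; F/D/H/C/A] holding=B
     unstack(G, E) → towers=[E; F/D/H/C/A/B] holding=G
     unstack(B, A) → towers=[E/G; F/D/H/C/A] holding=B  ← match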